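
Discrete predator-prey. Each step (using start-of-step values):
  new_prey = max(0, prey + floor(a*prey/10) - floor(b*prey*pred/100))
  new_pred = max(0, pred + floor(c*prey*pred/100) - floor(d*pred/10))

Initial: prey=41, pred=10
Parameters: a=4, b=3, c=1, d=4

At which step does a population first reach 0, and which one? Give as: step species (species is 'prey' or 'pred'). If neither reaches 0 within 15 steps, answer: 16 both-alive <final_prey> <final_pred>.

Answer: 16 both-alive 22 6

Derivation:
Step 1: prey: 41+16-12=45; pred: 10+4-4=10
Step 2: prey: 45+18-13=50; pred: 10+4-4=10
Step 3: prey: 50+20-15=55; pred: 10+5-4=11
Step 4: prey: 55+22-18=59; pred: 11+6-4=13
Step 5: prey: 59+23-23=59; pred: 13+7-5=15
Step 6: prey: 59+23-26=56; pred: 15+8-6=17
Step 7: prey: 56+22-28=50; pred: 17+9-6=20
Step 8: prey: 50+20-30=40; pred: 20+10-8=22
Step 9: prey: 40+16-26=30; pred: 22+8-8=22
Step 10: prey: 30+12-19=23; pred: 22+6-8=20
Step 11: prey: 23+9-13=19; pred: 20+4-8=16
Step 12: prey: 19+7-9=17; pred: 16+3-6=13
Step 13: prey: 17+6-6=17; pred: 13+2-5=10
Step 14: prey: 17+6-5=18; pred: 10+1-4=7
Step 15: prey: 18+7-3=22; pred: 7+1-2=6
No extinction within 15 steps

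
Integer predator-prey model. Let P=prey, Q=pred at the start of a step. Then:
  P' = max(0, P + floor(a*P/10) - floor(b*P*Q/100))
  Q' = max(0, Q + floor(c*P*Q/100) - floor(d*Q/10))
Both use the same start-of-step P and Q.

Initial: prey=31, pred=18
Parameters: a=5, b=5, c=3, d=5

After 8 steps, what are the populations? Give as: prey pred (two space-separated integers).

Step 1: prey: 31+15-27=19; pred: 18+16-9=25
Step 2: prey: 19+9-23=5; pred: 25+14-12=27
Step 3: prey: 5+2-6=1; pred: 27+4-13=18
Step 4: prey: 1+0-0=1; pred: 18+0-9=9
Step 5: prey: 1+0-0=1; pred: 9+0-4=5
Step 6: prey: 1+0-0=1; pred: 5+0-2=3
Step 7: prey: 1+0-0=1; pred: 3+0-1=2
Step 8: prey: 1+0-0=1; pred: 2+0-1=1

Answer: 1 1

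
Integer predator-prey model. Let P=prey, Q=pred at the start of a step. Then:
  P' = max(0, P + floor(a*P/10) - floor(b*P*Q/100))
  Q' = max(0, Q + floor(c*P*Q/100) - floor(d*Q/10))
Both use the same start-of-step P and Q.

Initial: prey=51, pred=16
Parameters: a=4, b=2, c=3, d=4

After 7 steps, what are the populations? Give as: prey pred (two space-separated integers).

Answer: 0 19

Derivation:
Step 1: prey: 51+20-16=55; pred: 16+24-6=34
Step 2: prey: 55+22-37=40; pred: 34+56-13=77
Step 3: prey: 40+16-61=0; pred: 77+92-30=139
Step 4: prey: 0+0-0=0; pred: 139+0-55=84
Step 5: prey: 0+0-0=0; pred: 84+0-33=51
Step 6: prey: 0+0-0=0; pred: 51+0-20=31
Step 7: prey: 0+0-0=0; pred: 31+0-12=19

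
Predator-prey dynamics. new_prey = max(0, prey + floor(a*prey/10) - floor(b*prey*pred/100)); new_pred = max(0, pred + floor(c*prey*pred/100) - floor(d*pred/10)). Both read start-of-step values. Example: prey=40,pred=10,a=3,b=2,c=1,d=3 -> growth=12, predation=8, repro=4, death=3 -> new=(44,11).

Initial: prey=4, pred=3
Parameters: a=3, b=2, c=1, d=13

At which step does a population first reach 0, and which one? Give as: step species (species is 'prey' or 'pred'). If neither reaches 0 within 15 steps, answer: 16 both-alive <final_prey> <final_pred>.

Step 1: prey: 4+1-0=5; pred: 3+0-3=0
First extinction: pred at step 1

Answer: 1 pred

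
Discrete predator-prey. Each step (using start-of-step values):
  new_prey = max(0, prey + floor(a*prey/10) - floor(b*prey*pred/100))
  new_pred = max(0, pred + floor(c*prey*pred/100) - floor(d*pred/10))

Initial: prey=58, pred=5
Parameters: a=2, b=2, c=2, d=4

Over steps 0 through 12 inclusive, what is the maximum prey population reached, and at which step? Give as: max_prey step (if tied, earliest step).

Answer: 66 2

Derivation:
Step 1: prey: 58+11-5=64; pred: 5+5-2=8
Step 2: prey: 64+12-10=66; pred: 8+10-3=15
Step 3: prey: 66+13-19=60; pred: 15+19-6=28
Step 4: prey: 60+12-33=39; pred: 28+33-11=50
Step 5: prey: 39+7-39=7; pred: 50+39-20=69
Step 6: prey: 7+1-9=0; pred: 69+9-27=51
Step 7: prey: 0+0-0=0; pred: 51+0-20=31
Step 8: prey: 0+0-0=0; pred: 31+0-12=19
Step 9: prey: 0+0-0=0; pred: 19+0-7=12
Step 10: prey: 0+0-0=0; pred: 12+0-4=8
Step 11: prey: 0+0-0=0; pred: 8+0-3=5
Step 12: prey: 0+0-0=0; pred: 5+0-2=3
Max prey = 66 at step 2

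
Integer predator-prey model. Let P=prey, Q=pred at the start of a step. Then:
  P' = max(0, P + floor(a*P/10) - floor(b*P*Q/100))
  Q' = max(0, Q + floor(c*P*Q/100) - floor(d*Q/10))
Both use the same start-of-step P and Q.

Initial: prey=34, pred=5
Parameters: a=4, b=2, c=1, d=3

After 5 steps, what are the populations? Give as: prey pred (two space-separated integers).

Step 1: prey: 34+13-3=44; pred: 5+1-1=5
Step 2: prey: 44+17-4=57; pred: 5+2-1=6
Step 3: prey: 57+22-6=73; pred: 6+3-1=8
Step 4: prey: 73+29-11=91; pred: 8+5-2=11
Step 5: prey: 91+36-20=107; pred: 11+10-3=18

Answer: 107 18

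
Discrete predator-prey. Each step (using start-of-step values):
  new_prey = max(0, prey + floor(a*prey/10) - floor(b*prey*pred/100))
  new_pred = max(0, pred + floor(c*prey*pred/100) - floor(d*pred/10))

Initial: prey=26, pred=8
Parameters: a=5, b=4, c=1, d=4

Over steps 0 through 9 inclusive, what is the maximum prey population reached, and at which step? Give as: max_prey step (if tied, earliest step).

Answer: 78 7

Derivation:
Step 1: prey: 26+13-8=31; pred: 8+2-3=7
Step 2: prey: 31+15-8=38; pred: 7+2-2=7
Step 3: prey: 38+19-10=47; pred: 7+2-2=7
Step 4: prey: 47+23-13=57; pred: 7+3-2=8
Step 5: prey: 57+28-18=67; pred: 8+4-3=9
Step 6: prey: 67+33-24=76; pred: 9+6-3=12
Step 7: prey: 76+38-36=78; pred: 12+9-4=17
Step 8: prey: 78+39-53=64; pred: 17+13-6=24
Step 9: prey: 64+32-61=35; pred: 24+15-9=30
Max prey = 78 at step 7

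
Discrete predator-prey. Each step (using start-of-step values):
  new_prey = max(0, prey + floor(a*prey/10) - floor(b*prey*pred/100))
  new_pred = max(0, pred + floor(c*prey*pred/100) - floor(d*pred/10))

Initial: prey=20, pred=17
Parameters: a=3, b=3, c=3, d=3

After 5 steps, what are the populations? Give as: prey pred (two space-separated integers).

Answer: 1 19

Derivation:
Step 1: prey: 20+6-10=16; pred: 17+10-5=22
Step 2: prey: 16+4-10=10; pred: 22+10-6=26
Step 3: prey: 10+3-7=6; pred: 26+7-7=26
Step 4: prey: 6+1-4=3; pred: 26+4-7=23
Step 5: prey: 3+0-2=1; pred: 23+2-6=19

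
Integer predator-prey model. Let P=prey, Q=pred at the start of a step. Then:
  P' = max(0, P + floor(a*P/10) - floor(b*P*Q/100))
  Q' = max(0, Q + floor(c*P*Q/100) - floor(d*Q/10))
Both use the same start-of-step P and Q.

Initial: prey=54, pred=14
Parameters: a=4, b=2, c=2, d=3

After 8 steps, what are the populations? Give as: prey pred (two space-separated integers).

Step 1: prey: 54+21-15=60; pred: 14+15-4=25
Step 2: prey: 60+24-30=54; pred: 25+30-7=48
Step 3: prey: 54+21-51=24; pred: 48+51-14=85
Step 4: prey: 24+9-40=0; pred: 85+40-25=100
Step 5: prey: 0+0-0=0; pred: 100+0-30=70
Step 6: prey: 0+0-0=0; pred: 70+0-21=49
Step 7: prey: 0+0-0=0; pred: 49+0-14=35
Step 8: prey: 0+0-0=0; pred: 35+0-10=25

Answer: 0 25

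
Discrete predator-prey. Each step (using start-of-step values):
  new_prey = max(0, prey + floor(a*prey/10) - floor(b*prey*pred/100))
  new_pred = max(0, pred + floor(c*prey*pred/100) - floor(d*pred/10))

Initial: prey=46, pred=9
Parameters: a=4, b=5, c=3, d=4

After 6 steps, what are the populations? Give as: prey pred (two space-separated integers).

Step 1: prey: 46+18-20=44; pred: 9+12-3=18
Step 2: prey: 44+17-39=22; pred: 18+23-7=34
Step 3: prey: 22+8-37=0; pred: 34+22-13=43
Step 4: prey: 0+0-0=0; pred: 43+0-17=26
Step 5: prey: 0+0-0=0; pred: 26+0-10=16
Step 6: prey: 0+0-0=0; pred: 16+0-6=10

Answer: 0 10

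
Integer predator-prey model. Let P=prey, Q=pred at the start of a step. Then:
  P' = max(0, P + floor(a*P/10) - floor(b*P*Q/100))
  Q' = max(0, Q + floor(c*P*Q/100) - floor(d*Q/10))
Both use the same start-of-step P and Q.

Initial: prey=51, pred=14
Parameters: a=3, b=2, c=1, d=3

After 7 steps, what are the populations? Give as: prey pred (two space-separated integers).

Step 1: prey: 51+15-14=52; pred: 14+7-4=17
Step 2: prey: 52+15-17=50; pred: 17+8-5=20
Step 3: prey: 50+15-20=45; pred: 20+10-6=24
Step 4: prey: 45+13-21=37; pred: 24+10-7=27
Step 5: prey: 37+11-19=29; pred: 27+9-8=28
Step 6: prey: 29+8-16=21; pred: 28+8-8=28
Step 7: prey: 21+6-11=16; pred: 28+5-8=25

Answer: 16 25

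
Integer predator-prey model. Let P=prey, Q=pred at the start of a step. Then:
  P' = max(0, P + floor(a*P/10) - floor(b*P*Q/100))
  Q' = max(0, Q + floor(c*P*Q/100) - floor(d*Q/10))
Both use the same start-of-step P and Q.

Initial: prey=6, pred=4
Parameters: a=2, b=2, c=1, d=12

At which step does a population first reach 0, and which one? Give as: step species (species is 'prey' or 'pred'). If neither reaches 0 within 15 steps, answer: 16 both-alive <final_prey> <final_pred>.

Step 1: prey: 6+1-0=7; pred: 4+0-4=0
First extinction: pred at step 1

Answer: 1 pred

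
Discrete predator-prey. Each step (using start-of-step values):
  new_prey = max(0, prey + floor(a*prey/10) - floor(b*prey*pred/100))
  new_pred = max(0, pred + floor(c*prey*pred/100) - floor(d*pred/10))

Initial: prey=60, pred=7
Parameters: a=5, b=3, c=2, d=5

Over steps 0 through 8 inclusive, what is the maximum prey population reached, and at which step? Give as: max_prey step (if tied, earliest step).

Answer: 89 2

Derivation:
Step 1: prey: 60+30-12=78; pred: 7+8-3=12
Step 2: prey: 78+39-28=89; pred: 12+18-6=24
Step 3: prey: 89+44-64=69; pred: 24+42-12=54
Step 4: prey: 69+34-111=0; pred: 54+74-27=101
Step 5: prey: 0+0-0=0; pred: 101+0-50=51
Step 6: prey: 0+0-0=0; pred: 51+0-25=26
Step 7: prey: 0+0-0=0; pred: 26+0-13=13
Step 8: prey: 0+0-0=0; pred: 13+0-6=7
Max prey = 89 at step 2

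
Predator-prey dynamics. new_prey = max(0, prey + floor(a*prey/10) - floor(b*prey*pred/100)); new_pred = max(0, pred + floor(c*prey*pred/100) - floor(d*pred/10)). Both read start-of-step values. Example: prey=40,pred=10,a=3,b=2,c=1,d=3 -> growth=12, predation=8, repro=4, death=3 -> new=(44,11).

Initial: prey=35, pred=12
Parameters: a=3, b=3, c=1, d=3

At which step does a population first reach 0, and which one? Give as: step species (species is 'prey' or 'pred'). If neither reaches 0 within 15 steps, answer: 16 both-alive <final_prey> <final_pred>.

Answer: 16 both-alive 35 6

Derivation:
Step 1: prey: 35+10-12=33; pred: 12+4-3=13
Step 2: prey: 33+9-12=30; pred: 13+4-3=14
Step 3: prey: 30+9-12=27; pred: 14+4-4=14
Step 4: prey: 27+8-11=24; pred: 14+3-4=13
Step 5: prey: 24+7-9=22; pred: 13+3-3=13
Step 6: prey: 22+6-8=20; pred: 13+2-3=12
Step 7: prey: 20+6-7=19; pred: 12+2-3=11
Step 8: prey: 19+5-6=18; pred: 11+2-3=10
Step 9: prey: 18+5-5=18; pred: 10+1-3=8
Step 10: prey: 18+5-4=19; pred: 8+1-2=7
Step 11: prey: 19+5-3=21; pred: 7+1-2=6
Step 12: prey: 21+6-3=24; pred: 6+1-1=6
Step 13: prey: 24+7-4=27; pred: 6+1-1=6
Step 14: prey: 27+8-4=31; pred: 6+1-1=6
Step 15: prey: 31+9-5=35; pred: 6+1-1=6
No extinction within 15 steps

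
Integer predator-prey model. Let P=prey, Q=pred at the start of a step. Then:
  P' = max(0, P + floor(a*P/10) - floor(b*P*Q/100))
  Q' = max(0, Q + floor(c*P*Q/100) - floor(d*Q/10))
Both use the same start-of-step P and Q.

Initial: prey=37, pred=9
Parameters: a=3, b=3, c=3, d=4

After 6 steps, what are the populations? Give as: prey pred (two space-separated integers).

Step 1: prey: 37+11-9=39; pred: 9+9-3=15
Step 2: prey: 39+11-17=33; pred: 15+17-6=26
Step 3: prey: 33+9-25=17; pred: 26+25-10=41
Step 4: prey: 17+5-20=2; pred: 41+20-16=45
Step 5: prey: 2+0-2=0; pred: 45+2-18=29
Step 6: prey: 0+0-0=0; pred: 29+0-11=18

Answer: 0 18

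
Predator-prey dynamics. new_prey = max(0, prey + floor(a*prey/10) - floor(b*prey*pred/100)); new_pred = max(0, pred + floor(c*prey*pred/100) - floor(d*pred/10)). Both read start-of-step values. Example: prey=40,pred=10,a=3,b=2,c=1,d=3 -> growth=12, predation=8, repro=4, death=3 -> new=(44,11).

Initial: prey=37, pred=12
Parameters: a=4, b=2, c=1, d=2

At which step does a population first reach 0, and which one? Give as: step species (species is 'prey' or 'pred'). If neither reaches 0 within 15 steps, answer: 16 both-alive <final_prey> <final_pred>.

Answer: 16 both-alive 1 11

Derivation:
Step 1: prey: 37+14-8=43; pred: 12+4-2=14
Step 2: prey: 43+17-12=48; pred: 14+6-2=18
Step 3: prey: 48+19-17=50; pred: 18+8-3=23
Step 4: prey: 50+20-23=47; pred: 23+11-4=30
Step 5: prey: 47+18-28=37; pred: 30+14-6=38
Step 6: prey: 37+14-28=23; pred: 38+14-7=45
Step 7: prey: 23+9-20=12; pred: 45+10-9=46
Step 8: prey: 12+4-11=5; pred: 46+5-9=42
Step 9: prey: 5+2-4=3; pred: 42+2-8=36
Step 10: prey: 3+1-2=2; pred: 36+1-7=30
Step 11: prey: 2+0-1=1; pred: 30+0-6=24
Step 12: prey: 1+0-0=1; pred: 24+0-4=20
Step 13: prey: 1+0-0=1; pred: 20+0-4=16
Step 14: prey: 1+0-0=1; pred: 16+0-3=13
Step 15: prey: 1+0-0=1; pred: 13+0-2=11
No extinction within 15 steps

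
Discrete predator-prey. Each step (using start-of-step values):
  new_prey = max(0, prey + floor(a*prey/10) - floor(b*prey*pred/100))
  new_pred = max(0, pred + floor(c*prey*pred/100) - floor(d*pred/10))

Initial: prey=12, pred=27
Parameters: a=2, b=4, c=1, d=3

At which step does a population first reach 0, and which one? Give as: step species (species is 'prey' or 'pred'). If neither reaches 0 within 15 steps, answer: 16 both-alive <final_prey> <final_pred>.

Step 1: prey: 12+2-12=2; pred: 27+3-8=22
Step 2: prey: 2+0-1=1; pred: 22+0-6=16
Step 3: prey: 1+0-0=1; pred: 16+0-4=12
Step 4: prey: 1+0-0=1; pred: 12+0-3=9
Step 5: prey: 1+0-0=1; pred: 9+0-2=7
Step 6: prey: 1+0-0=1; pred: 7+0-2=5
Step 7: prey: 1+0-0=1; pred: 5+0-1=4
Step 8: prey: 1+0-0=1; pred: 4+0-1=3
Step 9: prey: 1+0-0=1; pred: 3+0-0=3
Steps 10-15: state stable at prey=1, pred=3 (no change)
No extinction within 15 steps

Answer: 16 both-alive 1 3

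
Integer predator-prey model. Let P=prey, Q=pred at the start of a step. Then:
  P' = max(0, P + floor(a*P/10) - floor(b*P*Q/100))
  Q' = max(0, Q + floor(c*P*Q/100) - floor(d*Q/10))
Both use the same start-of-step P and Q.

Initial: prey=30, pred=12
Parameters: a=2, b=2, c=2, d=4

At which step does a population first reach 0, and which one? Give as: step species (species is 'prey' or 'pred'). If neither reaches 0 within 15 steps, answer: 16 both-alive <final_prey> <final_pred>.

Answer: 16 both-alive 15 4

Derivation:
Step 1: prey: 30+6-7=29; pred: 12+7-4=15
Step 2: prey: 29+5-8=26; pred: 15+8-6=17
Step 3: prey: 26+5-8=23; pred: 17+8-6=19
Step 4: prey: 23+4-8=19; pred: 19+8-7=20
Step 5: prey: 19+3-7=15; pred: 20+7-8=19
Step 6: prey: 15+3-5=13; pred: 19+5-7=17
Step 7: prey: 13+2-4=11; pred: 17+4-6=15
Step 8: prey: 11+2-3=10; pred: 15+3-6=12
Step 9: prey: 10+2-2=10; pred: 12+2-4=10
Step 10: prey: 10+2-2=10; pred: 10+2-4=8
Step 11: prey: 10+2-1=11; pred: 8+1-3=6
Step 12: prey: 11+2-1=12; pred: 6+1-2=5
Step 13: prey: 12+2-1=13; pred: 5+1-2=4
Step 14: prey: 13+2-1=14; pred: 4+1-1=4
Step 15: prey: 14+2-1=15; pred: 4+1-1=4
No extinction within 15 steps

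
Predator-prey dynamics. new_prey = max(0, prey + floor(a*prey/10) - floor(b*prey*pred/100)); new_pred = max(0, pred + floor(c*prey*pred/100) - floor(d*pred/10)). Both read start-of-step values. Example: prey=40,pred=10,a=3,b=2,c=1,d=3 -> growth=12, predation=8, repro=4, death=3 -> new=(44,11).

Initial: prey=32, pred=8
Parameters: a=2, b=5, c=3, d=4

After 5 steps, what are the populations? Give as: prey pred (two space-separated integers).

Step 1: prey: 32+6-12=26; pred: 8+7-3=12
Step 2: prey: 26+5-15=16; pred: 12+9-4=17
Step 3: prey: 16+3-13=6; pred: 17+8-6=19
Step 4: prey: 6+1-5=2; pred: 19+3-7=15
Step 5: prey: 2+0-1=1; pred: 15+0-6=9

Answer: 1 9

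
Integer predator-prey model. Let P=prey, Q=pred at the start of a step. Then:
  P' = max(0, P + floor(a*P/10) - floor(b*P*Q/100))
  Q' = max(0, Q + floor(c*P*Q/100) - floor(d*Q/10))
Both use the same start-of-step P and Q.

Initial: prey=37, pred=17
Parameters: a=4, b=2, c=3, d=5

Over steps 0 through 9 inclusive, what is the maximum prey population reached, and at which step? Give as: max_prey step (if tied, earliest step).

Answer: 39 1

Derivation:
Step 1: prey: 37+14-12=39; pred: 17+18-8=27
Step 2: prey: 39+15-21=33; pred: 27+31-13=45
Step 3: prey: 33+13-29=17; pred: 45+44-22=67
Step 4: prey: 17+6-22=1; pred: 67+34-33=68
Step 5: prey: 1+0-1=0; pred: 68+2-34=36
Step 6: prey: 0+0-0=0; pred: 36+0-18=18
Step 7: prey: 0+0-0=0; pred: 18+0-9=9
Step 8: prey: 0+0-0=0; pred: 9+0-4=5
Step 9: prey: 0+0-0=0; pred: 5+0-2=3
Max prey = 39 at step 1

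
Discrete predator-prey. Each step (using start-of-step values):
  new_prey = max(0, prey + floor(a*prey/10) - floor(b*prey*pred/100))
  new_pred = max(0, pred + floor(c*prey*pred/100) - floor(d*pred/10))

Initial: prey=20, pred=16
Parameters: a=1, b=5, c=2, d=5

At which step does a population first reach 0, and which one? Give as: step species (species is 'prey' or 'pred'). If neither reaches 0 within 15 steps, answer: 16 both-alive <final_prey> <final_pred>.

Answer: 16 both-alive 2 1

Derivation:
Step 1: prey: 20+2-16=6; pred: 16+6-8=14
Step 2: prey: 6+0-4=2; pred: 14+1-7=8
Step 3: prey: 2+0-0=2; pred: 8+0-4=4
Step 4: prey: 2+0-0=2; pred: 4+0-2=2
Step 5: prey: 2+0-0=2; pred: 2+0-1=1
Step 6: prey: 2+0-0=2; pred: 1+0-0=1
Steps 7-15: state stable at prey=2, pred=1 (no change)
No extinction within 15 steps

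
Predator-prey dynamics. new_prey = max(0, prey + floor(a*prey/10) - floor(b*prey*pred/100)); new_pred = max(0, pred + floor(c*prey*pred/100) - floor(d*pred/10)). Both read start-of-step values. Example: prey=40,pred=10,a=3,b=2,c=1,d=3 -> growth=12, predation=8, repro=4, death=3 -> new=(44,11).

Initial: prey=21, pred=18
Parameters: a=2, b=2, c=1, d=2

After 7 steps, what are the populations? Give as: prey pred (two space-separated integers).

Step 1: prey: 21+4-7=18; pred: 18+3-3=18
Step 2: prey: 18+3-6=15; pred: 18+3-3=18
Step 3: prey: 15+3-5=13; pred: 18+2-3=17
Step 4: prey: 13+2-4=11; pred: 17+2-3=16
Step 5: prey: 11+2-3=10; pred: 16+1-3=14
Step 6: prey: 10+2-2=10; pred: 14+1-2=13
Step 7: prey: 10+2-2=10; pred: 13+1-2=12

Answer: 10 12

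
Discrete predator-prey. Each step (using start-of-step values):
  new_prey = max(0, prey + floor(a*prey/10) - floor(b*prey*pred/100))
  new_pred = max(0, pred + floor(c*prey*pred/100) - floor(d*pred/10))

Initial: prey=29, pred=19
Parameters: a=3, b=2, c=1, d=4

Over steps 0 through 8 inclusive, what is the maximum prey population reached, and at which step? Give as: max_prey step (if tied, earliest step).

Answer: 41 8

Derivation:
Step 1: prey: 29+8-11=26; pred: 19+5-7=17
Step 2: prey: 26+7-8=25; pred: 17+4-6=15
Step 3: prey: 25+7-7=25; pred: 15+3-6=12
Step 4: prey: 25+7-6=26; pred: 12+3-4=11
Step 5: prey: 26+7-5=28; pred: 11+2-4=9
Step 6: prey: 28+8-5=31; pred: 9+2-3=8
Step 7: prey: 31+9-4=36; pred: 8+2-3=7
Step 8: prey: 36+10-5=41; pred: 7+2-2=7
Max prey = 41 at step 8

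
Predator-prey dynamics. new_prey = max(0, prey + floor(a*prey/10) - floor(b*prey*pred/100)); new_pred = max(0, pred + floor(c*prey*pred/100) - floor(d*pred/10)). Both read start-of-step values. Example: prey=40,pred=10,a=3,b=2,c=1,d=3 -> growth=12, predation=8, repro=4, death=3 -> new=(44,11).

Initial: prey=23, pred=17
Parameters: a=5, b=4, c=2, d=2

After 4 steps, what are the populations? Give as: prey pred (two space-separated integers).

Answer: 3 24

Derivation:
Step 1: prey: 23+11-15=19; pred: 17+7-3=21
Step 2: prey: 19+9-15=13; pred: 21+7-4=24
Step 3: prey: 13+6-12=7; pred: 24+6-4=26
Step 4: prey: 7+3-7=3; pred: 26+3-5=24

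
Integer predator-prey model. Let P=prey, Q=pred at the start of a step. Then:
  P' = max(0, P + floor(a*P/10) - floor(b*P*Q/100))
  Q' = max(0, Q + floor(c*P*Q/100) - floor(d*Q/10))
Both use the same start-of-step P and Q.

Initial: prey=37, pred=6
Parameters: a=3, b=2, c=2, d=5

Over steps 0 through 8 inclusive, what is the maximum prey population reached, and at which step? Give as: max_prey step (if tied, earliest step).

Step 1: prey: 37+11-4=44; pred: 6+4-3=7
Step 2: prey: 44+13-6=51; pred: 7+6-3=10
Step 3: prey: 51+15-10=56; pred: 10+10-5=15
Step 4: prey: 56+16-16=56; pred: 15+16-7=24
Step 5: prey: 56+16-26=46; pred: 24+26-12=38
Step 6: prey: 46+13-34=25; pred: 38+34-19=53
Step 7: prey: 25+7-26=6; pred: 53+26-26=53
Step 8: prey: 6+1-6=1; pred: 53+6-26=33
Max prey = 56 at step 3

Answer: 56 3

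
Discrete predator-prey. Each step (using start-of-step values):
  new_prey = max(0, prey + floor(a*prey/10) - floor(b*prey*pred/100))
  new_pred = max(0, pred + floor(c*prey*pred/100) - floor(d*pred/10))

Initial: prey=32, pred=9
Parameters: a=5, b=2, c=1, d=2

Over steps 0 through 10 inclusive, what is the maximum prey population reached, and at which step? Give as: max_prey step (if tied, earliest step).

Step 1: prey: 32+16-5=43; pred: 9+2-1=10
Step 2: prey: 43+21-8=56; pred: 10+4-2=12
Step 3: prey: 56+28-13=71; pred: 12+6-2=16
Step 4: prey: 71+35-22=84; pred: 16+11-3=24
Step 5: prey: 84+42-40=86; pred: 24+20-4=40
Step 6: prey: 86+43-68=61; pred: 40+34-8=66
Step 7: prey: 61+30-80=11; pred: 66+40-13=93
Step 8: prey: 11+5-20=0; pred: 93+10-18=85
Step 9: prey: 0+0-0=0; pred: 85+0-17=68
Step 10: prey: 0+0-0=0; pred: 68+0-13=55
Max prey = 86 at step 5

Answer: 86 5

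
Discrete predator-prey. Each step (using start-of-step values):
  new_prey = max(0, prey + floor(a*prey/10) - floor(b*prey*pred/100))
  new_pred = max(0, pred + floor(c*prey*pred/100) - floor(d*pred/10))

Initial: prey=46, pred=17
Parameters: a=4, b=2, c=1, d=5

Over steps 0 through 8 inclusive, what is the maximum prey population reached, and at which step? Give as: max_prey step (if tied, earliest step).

Answer: 74 6

Derivation:
Step 1: prey: 46+18-15=49; pred: 17+7-8=16
Step 2: prey: 49+19-15=53; pred: 16+7-8=15
Step 3: prey: 53+21-15=59; pred: 15+7-7=15
Step 4: prey: 59+23-17=65; pred: 15+8-7=16
Step 5: prey: 65+26-20=71; pred: 16+10-8=18
Step 6: prey: 71+28-25=74; pred: 18+12-9=21
Step 7: prey: 74+29-31=72; pred: 21+15-10=26
Step 8: prey: 72+28-37=63; pred: 26+18-13=31
Max prey = 74 at step 6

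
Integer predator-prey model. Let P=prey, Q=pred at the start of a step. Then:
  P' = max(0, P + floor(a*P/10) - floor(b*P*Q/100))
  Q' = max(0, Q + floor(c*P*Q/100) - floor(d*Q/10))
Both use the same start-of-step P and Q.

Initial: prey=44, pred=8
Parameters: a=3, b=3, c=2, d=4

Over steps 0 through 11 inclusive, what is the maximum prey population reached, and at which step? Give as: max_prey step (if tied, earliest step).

Answer: 47 1

Derivation:
Step 1: prey: 44+13-10=47; pred: 8+7-3=12
Step 2: prey: 47+14-16=45; pred: 12+11-4=19
Step 3: prey: 45+13-25=33; pred: 19+17-7=29
Step 4: prey: 33+9-28=14; pred: 29+19-11=37
Step 5: prey: 14+4-15=3; pred: 37+10-14=33
Step 6: prey: 3+0-2=1; pred: 33+1-13=21
Step 7: prey: 1+0-0=1; pred: 21+0-8=13
Step 8: prey: 1+0-0=1; pred: 13+0-5=8
Step 9: prey: 1+0-0=1; pred: 8+0-3=5
Step 10: prey: 1+0-0=1; pred: 5+0-2=3
Step 11: prey: 1+0-0=1; pred: 3+0-1=2
Max prey = 47 at step 1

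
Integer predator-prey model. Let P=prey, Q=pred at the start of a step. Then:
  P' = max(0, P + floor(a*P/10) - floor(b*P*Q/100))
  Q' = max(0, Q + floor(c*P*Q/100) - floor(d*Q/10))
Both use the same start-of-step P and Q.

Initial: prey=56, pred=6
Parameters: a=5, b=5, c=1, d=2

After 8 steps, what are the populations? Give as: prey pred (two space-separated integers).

Step 1: prey: 56+28-16=68; pred: 6+3-1=8
Step 2: prey: 68+34-27=75; pred: 8+5-1=12
Step 3: prey: 75+37-45=67; pred: 12+9-2=19
Step 4: prey: 67+33-63=37; pred: 19+12-3=28
Step 5: prey: 37+18-51=4; pred: 28+10-5=33
Step 6: prey: 4+2-6=0; pred: 33+1-6=28
Step 7: prey: 0+0-0=0; pred: 28+0-5=23
Step 8: prey: 0+0-0=0; pred: 23+0-4=19

Answer: 0 19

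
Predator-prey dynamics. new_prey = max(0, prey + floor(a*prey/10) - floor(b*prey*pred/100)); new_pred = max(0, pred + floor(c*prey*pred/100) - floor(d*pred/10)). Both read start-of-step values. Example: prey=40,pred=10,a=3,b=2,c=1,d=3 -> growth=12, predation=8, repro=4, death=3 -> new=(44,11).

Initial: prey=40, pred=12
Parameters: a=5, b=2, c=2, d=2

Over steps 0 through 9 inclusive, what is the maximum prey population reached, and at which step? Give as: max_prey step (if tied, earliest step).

Step 1: prey: 40+20-9=51; pred: 12+9-2=19
Step 2: prey: 51+25-19=57; pred: 19+19-3=35
Step 3: prey: 57+28-39=46; pred: 35+39-7=67
Step 4: prey: 46+23-61=8; pred: 67+61-13=115
Step 5: prey: 8+4-18=0; pred: 115+18-23=110
Step 6: prey: 0+0-0=0; pred: 110+0-22=88
Step 7: prey: 0+0-0=0; pred: 88+0-17=71
Step 8: prey: 0+0-0=0; pred: 71+0-14=57
Step 9: prey: 0+0-0=0; pred: 57+0-11=46
Max prey = 57 at step 2

Answer: 57 2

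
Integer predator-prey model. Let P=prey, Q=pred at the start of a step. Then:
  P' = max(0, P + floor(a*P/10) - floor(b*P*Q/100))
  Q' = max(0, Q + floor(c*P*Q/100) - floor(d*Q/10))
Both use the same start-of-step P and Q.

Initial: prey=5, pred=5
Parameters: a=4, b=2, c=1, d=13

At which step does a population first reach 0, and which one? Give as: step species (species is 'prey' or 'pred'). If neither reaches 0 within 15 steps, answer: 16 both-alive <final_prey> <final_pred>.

Step 1: prey: 5+2-0=7; pred: 5+0-6=0
First extinction: pred at step 1

Answer: 1 pred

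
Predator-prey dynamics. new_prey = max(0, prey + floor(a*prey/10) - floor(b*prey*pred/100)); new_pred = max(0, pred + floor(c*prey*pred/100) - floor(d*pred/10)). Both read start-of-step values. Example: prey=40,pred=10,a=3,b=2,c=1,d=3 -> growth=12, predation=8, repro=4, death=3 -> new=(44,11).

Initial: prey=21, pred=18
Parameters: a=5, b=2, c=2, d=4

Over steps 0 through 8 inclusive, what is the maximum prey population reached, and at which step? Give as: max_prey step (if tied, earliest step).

Step 1: prey: 21+10-7=24; pred: 18+7-7=18
Step 2: prey: 24+12-8=28; pred: 18+8-7=19
Step 3: prey: 28+14-10=32; pred: 19+10-7=22
Step 4: prey: 32+16-14=34; pred: 22+14-8=28
Step 5: prey: 34+17-19=32; pred: 28+19-11=36
Step 6: prey: 32+16-23=25; pred: 36+23-14=45
Step 7: prey: 25+12-22=15; pred: 45+22-18=49
Step 8: prey: 15+7-14=8; pred: 49+14-19=44
Max prey = 34 at step 4

Answer: 34 4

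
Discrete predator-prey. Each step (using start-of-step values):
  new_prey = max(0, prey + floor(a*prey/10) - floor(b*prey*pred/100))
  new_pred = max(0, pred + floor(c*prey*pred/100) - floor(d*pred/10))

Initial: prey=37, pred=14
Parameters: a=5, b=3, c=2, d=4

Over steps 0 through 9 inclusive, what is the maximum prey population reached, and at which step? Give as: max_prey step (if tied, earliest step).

Step 1: prey: 37+18-15=40; pred: 14+10-5=19
Step 2: prey: 40+20-22=38; pred: 19+15-7=27
Step 3: prey: 38+19-30=27; pred: 27+20-10=37
Step 4: prey: 27+13-29=11; pred: 37+19-14=42
Step 5: prey: 11+5-13=3; pred: 42+9-16=35
Step 6: prey: 3+1-3=1; pred: 35+2-14=23
Step 7: prey: 1+0-0=1; pred: 23+0-9=14
Step 8: prey: 1+0-0=1; pred: 14+0-5=9
Step 9: prey: 1+0-0=1; pred: 9+0-3=6
Max prey = 40 at step 1

Answer: 40 1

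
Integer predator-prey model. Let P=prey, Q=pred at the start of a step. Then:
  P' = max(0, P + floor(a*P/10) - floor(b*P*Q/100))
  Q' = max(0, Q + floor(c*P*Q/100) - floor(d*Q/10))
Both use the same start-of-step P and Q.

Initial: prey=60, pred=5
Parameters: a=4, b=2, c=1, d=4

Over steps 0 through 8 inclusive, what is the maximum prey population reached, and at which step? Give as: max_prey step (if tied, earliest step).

Answer: 141 4

Derivation:
Step 1: prey: 60+24-6=78; pred: 5+3-2=6
Step 2: prey: 78+31-9=100; pred: 6+4-2=8
Step 3: prey: 100+40-16=124; pred: 8+8-3=13
Step 4: prey: 124+49-32=141; pred: 13+16-5=24
Step 5: prey: 141+56-67=130; pred: 24+33-9=48
Step 6: prey: 130+52-124=58; pred: 48+62-19=91
Step 7: prey: 58+23-105=0; pred: 91+52-36=107
Step 8: prey: 0+0-0=0; pred: 107+0-42=65
Max prey = 141 at step 4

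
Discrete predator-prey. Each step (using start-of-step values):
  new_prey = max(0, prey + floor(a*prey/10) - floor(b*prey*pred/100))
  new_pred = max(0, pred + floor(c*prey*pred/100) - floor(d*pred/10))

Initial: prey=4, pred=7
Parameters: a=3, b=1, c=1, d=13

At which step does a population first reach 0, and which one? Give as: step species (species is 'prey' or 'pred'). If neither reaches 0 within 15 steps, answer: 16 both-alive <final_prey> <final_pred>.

Answer: 1 pred

Derivation:
Step 1: prey: 4+1-0=5; pred: 7+0-9=0
First extinction: pred at step 1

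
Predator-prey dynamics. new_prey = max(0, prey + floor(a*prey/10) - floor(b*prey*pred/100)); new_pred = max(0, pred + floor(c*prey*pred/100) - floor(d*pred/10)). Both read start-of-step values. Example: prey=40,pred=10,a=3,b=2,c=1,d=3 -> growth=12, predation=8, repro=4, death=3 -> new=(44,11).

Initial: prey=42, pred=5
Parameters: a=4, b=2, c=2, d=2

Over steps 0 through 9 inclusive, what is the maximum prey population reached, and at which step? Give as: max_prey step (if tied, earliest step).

Answer: 73 3

Derivation:
Step 1: prey: 42+16-4=54; pred: 5+4-1=8
Step 2: prey: 54+21-8=67; pred: 8+8-1=15
Step 3: prey: 67+26-20=73; pred: 15+20-3=32
Step 4: prey: 73+29-46=56; pred: 32+46-6=72
Step 5: prey: 56+22-80=0; pred: 72+80-14=138
Step 6: prey: 0+0-0=0; pred: 138+0-27=111
Step 7: prey: 0+0-0=0; pred: 111+0-22=89
Step 8: prey: 0+0-0=0; pred: 89+0-17=72
Step 9: prey: 0+0-0=0; pred: 72+0-14=58
Max prey = 73 at step 3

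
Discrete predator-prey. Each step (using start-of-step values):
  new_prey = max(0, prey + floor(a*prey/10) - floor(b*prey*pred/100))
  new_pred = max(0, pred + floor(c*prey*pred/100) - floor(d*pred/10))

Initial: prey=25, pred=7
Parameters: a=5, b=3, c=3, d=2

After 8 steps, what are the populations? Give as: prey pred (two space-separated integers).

Step 1: prey: 25+12-5=32; pred: 7+5-1=11
Step 2: prey: 32+16-10=38; pred: 11+10-2=19
Step 3: prey: 38+19-21=36; pred: 19+21-3=37
Step 4: prey: 36+18-39=15; pred: 37+39-7=69
Step 5: prey: 15+7-31=0; pred: 69+31-13=87
Step 6: prey: 0+0-0=0; pred: 87+0-17=70
Step 7: prey: 0+0-0=0; pred: 70+0-14=56
Step 8: prey: 0+0-0=0; pred: 56+0-11=45

Answer: 0 45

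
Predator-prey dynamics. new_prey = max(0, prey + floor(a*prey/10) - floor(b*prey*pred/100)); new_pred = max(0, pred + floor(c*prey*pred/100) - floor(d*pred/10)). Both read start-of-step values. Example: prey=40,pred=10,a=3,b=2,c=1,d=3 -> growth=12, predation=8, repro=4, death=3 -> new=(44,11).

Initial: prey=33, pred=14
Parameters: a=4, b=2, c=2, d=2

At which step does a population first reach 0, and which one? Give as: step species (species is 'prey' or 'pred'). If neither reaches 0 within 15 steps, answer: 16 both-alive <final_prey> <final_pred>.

Step 1: prey: 33+13-9=37; pred: 14+9-2=21
Step 2: prey: 37+14-15=36; pred: 21+15-4=32
Step 3: prey: 36+14-23=27; pred: 32+23-6=49
Step 4: prey: 27+10-26=11; pred: 49+26-9=66
Step 5: prey: 11+4-14=1; pred: 66+14-13=67
Step 6: prey: 1+0-1=0; pred: 67+1-13=55
First extinction: prey at step 6

Answer: 6 prey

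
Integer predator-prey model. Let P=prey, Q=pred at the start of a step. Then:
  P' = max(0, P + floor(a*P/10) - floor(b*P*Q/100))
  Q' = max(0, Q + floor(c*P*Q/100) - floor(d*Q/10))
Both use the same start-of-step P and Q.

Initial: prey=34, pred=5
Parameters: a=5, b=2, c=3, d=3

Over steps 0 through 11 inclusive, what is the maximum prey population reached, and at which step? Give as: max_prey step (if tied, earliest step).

Step 1: prey: 34+17-3=48; pred: 5+5-1=9
Step 2: prey: 48+24-8=64; pred: 9+12-2=19
Step 3: prey: 64+32-24=72; pred: 19+36-5=50
Step 4: prey: 72+36-72=36; pred: 50+108-15=143
Step 5: prey: 36+18-102=0; pred: 143+154-42=255
Step 6: prey: 0+0-0=0; pred: 255+0-76=179
Step 7: prey: 0+0-0=0; pred: 179+0-53=126
Step 8: prey: 0+0-0=0; pred: 126+0-37=89
Step 9: prey: 0+0-0=0; pred: 89+0-26=63
Step 10: prey: 0+0-0=0; pred: 63+0-18=45
Step 11: prey: 0+0-0=0; pred: 45+0-13=32
Max prey = 72 at step 3

Answer: 72 3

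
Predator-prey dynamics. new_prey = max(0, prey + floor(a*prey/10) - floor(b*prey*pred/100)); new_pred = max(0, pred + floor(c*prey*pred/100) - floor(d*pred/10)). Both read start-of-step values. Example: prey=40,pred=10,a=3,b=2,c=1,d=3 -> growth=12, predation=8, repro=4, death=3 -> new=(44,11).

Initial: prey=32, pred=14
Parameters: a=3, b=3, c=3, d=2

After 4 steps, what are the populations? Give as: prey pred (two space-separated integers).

Step 1: prey: 32+9-13=28; pred: 14+13-2=25
Step 2: prey: 28+8-21=15; pred: 25+21-5=41
Step 3: prey: 15+4-18=1; pred: 41+18-8=51
Step 4: prey: 1+0-1=0; pred: 51+1-10=42

Answer: 0 42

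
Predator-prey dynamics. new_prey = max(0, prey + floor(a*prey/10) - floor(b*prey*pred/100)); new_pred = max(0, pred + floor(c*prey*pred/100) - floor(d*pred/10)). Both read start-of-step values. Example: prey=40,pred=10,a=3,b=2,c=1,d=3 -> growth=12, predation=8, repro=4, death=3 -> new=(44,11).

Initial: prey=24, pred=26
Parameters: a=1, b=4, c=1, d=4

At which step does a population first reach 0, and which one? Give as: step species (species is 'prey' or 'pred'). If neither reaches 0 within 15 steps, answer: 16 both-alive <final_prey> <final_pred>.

Answer: 16 both-alive 1 2

Derivation:
Step 1: prey: 24+2-24=2; pred: 26+6-10=22
Step 2: prey: 2+0-1=1; pred: 22+0-8=14
Step 3: prey: 1+0-0=1; pred: 14+0-5=9
Step 4: prey: 1+0-0=1; pred: 9+0-3=6
Step 5: prey: 1+0-0=1; pred: 6+0-2=4
Step 6: prey: 1+0-0=1; pred: 4+0-1=3
Step 7: prey: 1+0-0=1; pred: 3+0-1=2
Step 8: prey: 1+0-0=1; pred: 2+0-0=2
Steps 9-15: state stable at prey=1, pred=2 (no change)
No extinction within 15 steps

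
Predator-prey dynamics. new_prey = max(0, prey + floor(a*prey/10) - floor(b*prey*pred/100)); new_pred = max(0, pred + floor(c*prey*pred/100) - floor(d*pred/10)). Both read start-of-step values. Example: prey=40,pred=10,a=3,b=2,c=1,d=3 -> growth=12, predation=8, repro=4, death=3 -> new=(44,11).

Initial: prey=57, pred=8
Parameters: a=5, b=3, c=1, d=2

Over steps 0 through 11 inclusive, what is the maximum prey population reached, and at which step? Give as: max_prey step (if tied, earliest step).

Step 1: prey: 57+28-13=72; pred: 8+4-1=11
Step 2: prey: 72+36-23=85; pred: 11+7-2=16
Step 3: prey: 85+42-40=87; pred: 16+13-3=26
Step 4: prey: 87+43-67=63; pred: 26+22-5=43
Step 5: prey: 63+31-81=13; pred: 43+27-8=62
Step 6: prey: 13+6-24=0; pred: 62+8-12=58
Step 7: prey: 0+0-0=0; pred: 58+0-11=47
Step 8: prey: 0+0-0=0; pred: 47+0-9=38
Step 9: prey: 0+0-0=0; pred: 38+0-7=31
Step 10: prey: 0+0-0=0; pred: 31+0-6=25
Step 11: prey: 0+0-0=0; pred: 25+0-5=20
Max prey = 87 at step 3

Answer: 87 3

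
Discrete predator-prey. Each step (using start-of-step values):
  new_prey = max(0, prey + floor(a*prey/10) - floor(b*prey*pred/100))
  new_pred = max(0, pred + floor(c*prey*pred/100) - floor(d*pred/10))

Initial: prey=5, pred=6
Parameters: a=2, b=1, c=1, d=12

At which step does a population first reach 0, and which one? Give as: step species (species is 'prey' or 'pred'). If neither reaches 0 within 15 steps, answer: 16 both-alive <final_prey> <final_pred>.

Answer: 1 pred

Derivation:
Step 1: prey: 5+1-0=6; pred: 6+0-7=0
First extinction: pred at step 1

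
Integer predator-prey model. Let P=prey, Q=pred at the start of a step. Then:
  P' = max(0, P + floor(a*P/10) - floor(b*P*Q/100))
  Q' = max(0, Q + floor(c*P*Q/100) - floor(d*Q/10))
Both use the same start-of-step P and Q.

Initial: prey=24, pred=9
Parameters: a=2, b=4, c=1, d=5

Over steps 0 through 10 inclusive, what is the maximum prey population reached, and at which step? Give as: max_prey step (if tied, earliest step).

Answer: 49 10

Derivation:
Step 1: prey: 24+4-8=20; pred: 9+2-4=7
Step 2: prey: 20+4-5=19; pred: 7+1-3=5
Step 3: prey: 19+3-3=19; pred: 5+0-2=3
Step 4: prey: 19+3-2=20; pred: 3+0-1=2
Step 5: prey: 20+4-1=23; pred: 2+0-1=1
Step 6: prey: 23+4-0=27; pred: 1+0-0=1
Step 7: prey: 27+5-1=31; pred: 1+0-0=1
Step 8: prey: 31+6-1=36; pred: 1+0-0=1
Step 9: prey: 36+7-1=42; pred: 1+0-0=1
Step 10: prey: 42+8-1=49; pred: 1+0-0=1
Max prey = 49 at step 10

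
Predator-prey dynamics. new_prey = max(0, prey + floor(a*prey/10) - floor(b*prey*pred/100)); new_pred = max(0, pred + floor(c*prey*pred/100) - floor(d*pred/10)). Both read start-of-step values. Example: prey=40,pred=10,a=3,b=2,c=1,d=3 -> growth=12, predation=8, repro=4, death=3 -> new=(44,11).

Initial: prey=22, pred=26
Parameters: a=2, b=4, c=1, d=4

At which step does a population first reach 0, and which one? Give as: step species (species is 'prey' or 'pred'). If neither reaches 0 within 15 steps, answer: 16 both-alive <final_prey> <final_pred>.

Step 1: prey: 22+4-22=4; pred: 26+5-10=21
Step 2: prey: 4+0-3=1; pred: 21+0-8=13
Step 3: prey: 1+0-0=1; pred: 13+0-5=8
Step 4: prey: 1+0-0=1; pred: 8+0-3=5
Step 5: prey: 1+0-0=1; pred: 5+0-2=3
Step 6: prey: 1+0-0=1; pred: 3+0-1=2
Step 7: prey: 1+0-0=1; pred: 2+0-0=2
Steps 8-15: state stable at prey=1, pred=2 (no change)
No extinction within 15 steps

Answer: 16 both-alive 1 2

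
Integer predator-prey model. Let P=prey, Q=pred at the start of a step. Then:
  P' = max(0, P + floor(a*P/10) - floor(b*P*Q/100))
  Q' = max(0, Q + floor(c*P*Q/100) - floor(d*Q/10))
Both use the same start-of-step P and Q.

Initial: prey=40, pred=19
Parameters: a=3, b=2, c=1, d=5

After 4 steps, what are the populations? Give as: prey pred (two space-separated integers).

Answer: 37 11

Derivation:
Step 1: prey: 40+12-15=37; pred: 19+7-9=17
Step 2: prey: 37+11-12=36; pred: 17+6-8=15
Step 3: prey: 36+10-10=36; pred: 15+5-7=13
Step 4: prey: 36+10-9=37; pred: 13+4-6=11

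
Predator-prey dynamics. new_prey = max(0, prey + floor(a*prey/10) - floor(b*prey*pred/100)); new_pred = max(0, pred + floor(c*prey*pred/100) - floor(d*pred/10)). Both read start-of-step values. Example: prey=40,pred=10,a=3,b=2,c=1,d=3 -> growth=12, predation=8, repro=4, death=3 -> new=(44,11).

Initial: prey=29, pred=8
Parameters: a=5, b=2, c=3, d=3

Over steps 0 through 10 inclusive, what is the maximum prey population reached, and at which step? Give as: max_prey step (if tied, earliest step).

Step 1: prey: 29+14-4=39; pred: 8+6-2=12
Step 2: prey: 39+19-9=49; pred: 12+14-3=23
Step 3: prey: 49+24-22=51; pred: 23+33-6=50
Step 4: prey: 51+25-51=25; pred: 50+76-15=111
Step 5: prey: 25+12-55=0; pred: 111+83-33=161
Step 6: prey: 0+0-0=0; pred: 161+0-48=113
Step 7: prey: 0+0-0=0; pred: 113+0-33=80
Step 8: prey: 0+0-0=0; pred: 80+0-24=56
Step 9: prey: 0+0-0=0; pred: 56+0-16=40
Step 10: prey: 0+0-0=0; pred: 40+0-12=28
Max prey = 51 at step 3

Answer: 51 3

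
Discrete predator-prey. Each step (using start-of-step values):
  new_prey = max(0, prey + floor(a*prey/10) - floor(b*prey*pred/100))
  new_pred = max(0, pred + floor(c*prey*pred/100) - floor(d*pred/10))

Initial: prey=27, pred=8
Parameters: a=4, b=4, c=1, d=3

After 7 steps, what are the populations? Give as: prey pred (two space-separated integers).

Answer: 46 10

Derivation:
Step 1: prey: 27+10-8=29; pred: 8+2-2=8
Step 2: prey: 29+11-9=31; pred: 8+2-2=8
Step 3: prey: 31+12-9=34; pred: 8+2-2=8
Step 4: prey: 34+13-10=37; pred: 8+2-2=8
Step 5: prey: 37+14-11=40; pred: 8+2-2=8
Step 6: prey: 40+16-12=44; pred: 8+3-2=9
Step 7: prey: 44+17-15=46; pred: 9+3-2=10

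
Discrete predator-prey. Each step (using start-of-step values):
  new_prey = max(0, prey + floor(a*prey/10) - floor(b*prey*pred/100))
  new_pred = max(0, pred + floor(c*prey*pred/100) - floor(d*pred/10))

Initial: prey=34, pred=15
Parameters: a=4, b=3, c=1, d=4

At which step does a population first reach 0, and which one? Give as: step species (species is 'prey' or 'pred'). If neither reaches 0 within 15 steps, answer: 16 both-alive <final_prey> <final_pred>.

Answer: 16 both-alive 33 24

Derivation:
Step 1: prey: 34+13-15=32; pred: 15+5-6=14
Step 2: prey: 32+12-13=31; pred: 14+4-5=13
Step 3: prey: 31+12-12=31; pred: 13+4-5=12
Step 4: prey: 31+12-11=32; pred: 12+3-4=11
Step 5: prey: 32+12-10=34; pred: 11+3-4=10
Step 6: prey: 34+13-10=37; pred: 10+3-4=9
Step 7: prey: 37+14-9=42; pred: 9+3-3=9
Step 8: prey: 42+16-11=47; pred: 9+3-3=9
Step 9: prey: 47+18-12=53; pred: 9+4-3=10
Step 10: prey: 53+21-15=59; pred: 10+5-4=11
Step 11: prey: 59+23-19=63; pred: 11+6-4=13
Step 12: prey: 63+25-24=64; pred: 13+8-5=16
Step 13: prey: 64+25-30=59; pred: 16+10-6=20
Step 14: prey: 59+23-35=47; pred: 20+11-8=23
Step 15: prey: 47+18-32=33; pred: 23+10-9=24
No extinction within 15 steps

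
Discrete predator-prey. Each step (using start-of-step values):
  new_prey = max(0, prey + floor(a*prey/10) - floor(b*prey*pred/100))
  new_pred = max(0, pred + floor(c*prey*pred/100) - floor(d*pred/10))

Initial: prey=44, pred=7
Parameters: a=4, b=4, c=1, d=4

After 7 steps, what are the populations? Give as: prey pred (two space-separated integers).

Answer: 41 16

Derivation:
Step 1: prey: 44+17-12=49; pred: 7+3-2=8
Step 2: prey: 49+19-15=53; pred: 8+3-3=8
Step 3: prey: 53+21-16=58; pred: 8+4-3=9
Step 4: prey: 58+23-20=61; pred: 9+5-3=11
Step 5: prey: 61+24-26=59; pred: 11+6-4=13
Step 6: prey: 59+23-30=52; pred: 13+7-5=15
Step 7: prey: 52+20-31=41; pred: 15+7-6=16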